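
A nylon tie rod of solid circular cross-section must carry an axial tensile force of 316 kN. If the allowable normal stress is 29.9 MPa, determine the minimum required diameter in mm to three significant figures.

116 mm

Required area A ≥ P/σ_allow = 316000/29.9 = 10570 mm².
For a solid circular section, d ≥ √(4A/π) = 116 mm.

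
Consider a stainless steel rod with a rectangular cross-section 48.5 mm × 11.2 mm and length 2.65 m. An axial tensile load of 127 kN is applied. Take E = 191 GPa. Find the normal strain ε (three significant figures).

A = 543.2 mm².
σ = N/A = 233.8 MPa; ε = σ/E = 233.8/191000 = 1.224e-03.

0.00122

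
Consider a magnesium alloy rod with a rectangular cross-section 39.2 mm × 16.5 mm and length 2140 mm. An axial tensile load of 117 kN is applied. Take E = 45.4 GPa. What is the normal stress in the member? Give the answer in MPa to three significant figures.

A = 646.8 mm².
σ = N/A = 117000/646.8 = 180.9 MPa.

181 MPa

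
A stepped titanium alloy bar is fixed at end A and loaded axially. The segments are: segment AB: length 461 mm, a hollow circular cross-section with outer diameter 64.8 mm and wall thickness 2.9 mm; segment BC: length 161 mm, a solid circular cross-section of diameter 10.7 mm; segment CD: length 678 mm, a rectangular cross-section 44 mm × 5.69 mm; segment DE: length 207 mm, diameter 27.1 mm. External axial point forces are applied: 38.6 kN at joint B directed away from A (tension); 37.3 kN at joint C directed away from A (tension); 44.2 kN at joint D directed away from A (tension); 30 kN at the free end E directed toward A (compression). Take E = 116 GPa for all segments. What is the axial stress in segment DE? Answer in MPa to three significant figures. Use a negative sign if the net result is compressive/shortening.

-52.0 MPa

Internal axial forces (sectioning from the free end, tension +): N_DE = -30 kN, N_CD = 14.2 kN, N_BC = 51.5 kN, N_AB = 90.1 kN.
A_DE = 576.8 mm².
σ_DE = N_DE/A_DE = -30000/576.8 = -52.01 MPa.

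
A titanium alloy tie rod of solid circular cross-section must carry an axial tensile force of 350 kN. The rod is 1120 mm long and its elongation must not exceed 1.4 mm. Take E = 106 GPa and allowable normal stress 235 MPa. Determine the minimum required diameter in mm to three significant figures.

Required area A ≥ P/σ_allow = 350000/235 = 1489 mm².
For a solid circular section, d ≥ √(4A/π) = 43.55 mm.
Elongation limit: A ≥ PL/(Eδ_allow) = 350000·1120/(106000·1.4) = 2642 mm² ⇒ d ≥ 57.99 mm.
The elongation limit governs.

58.0 mm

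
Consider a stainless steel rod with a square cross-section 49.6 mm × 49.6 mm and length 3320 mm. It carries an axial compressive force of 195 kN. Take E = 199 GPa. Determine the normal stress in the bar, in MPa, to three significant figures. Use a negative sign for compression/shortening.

-79.3 MPa

A = 2460 mm².
σ = N/A = -195000/2460 = -79.26 MPa.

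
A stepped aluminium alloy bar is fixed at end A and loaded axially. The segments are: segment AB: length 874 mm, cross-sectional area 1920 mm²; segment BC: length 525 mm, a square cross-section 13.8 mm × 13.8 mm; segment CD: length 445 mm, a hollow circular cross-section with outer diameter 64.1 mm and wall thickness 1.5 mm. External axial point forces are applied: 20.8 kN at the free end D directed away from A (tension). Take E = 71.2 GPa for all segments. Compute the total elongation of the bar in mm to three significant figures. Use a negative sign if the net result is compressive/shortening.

1.38 mm

Internal axial forces (sectioning from the free end, tension +): N_CD = 20.8 kN, N_BC = 20.8 kN, N_AB = 20.8 kN.
A_BC = 190.4 mm².
A_CD = 295 mm².
δ_AB = 20800·874/(1920·71200) = 0.133 mm
δ_BC = 20800·525/(190.4·71200) = 0.8053 mm
δ_CD = 20800·445/(295·71200) = 0.4407 mm
δ = Σδ_i = 1.379 mm.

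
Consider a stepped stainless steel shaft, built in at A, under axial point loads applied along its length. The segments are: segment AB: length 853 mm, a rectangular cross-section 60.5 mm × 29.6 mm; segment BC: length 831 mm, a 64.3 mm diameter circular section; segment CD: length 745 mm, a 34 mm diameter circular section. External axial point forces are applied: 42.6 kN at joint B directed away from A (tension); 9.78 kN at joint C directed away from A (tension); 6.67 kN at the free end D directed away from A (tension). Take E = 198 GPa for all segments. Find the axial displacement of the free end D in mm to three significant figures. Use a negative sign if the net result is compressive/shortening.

0.191 mm

Internal axial forces (sectioning from the free end, tension +): N_CD = 6.67 kN, N_BC = 16.45 kN, N_AB = 59.05 kN.
A_AB = 1791 mm².
A_BC = 3247 mm².
A_CD = 907.9 mm².
δ_AB = 59050·853/(1791·198000) = 0.1421 mm
δ_BC = 16450·831/(3247·198000) = 0.02126 mm
δ_CD = 6670·745/(907.9·198000) = 0.02764 mm
δ = Σδ_i = 0.191 mm.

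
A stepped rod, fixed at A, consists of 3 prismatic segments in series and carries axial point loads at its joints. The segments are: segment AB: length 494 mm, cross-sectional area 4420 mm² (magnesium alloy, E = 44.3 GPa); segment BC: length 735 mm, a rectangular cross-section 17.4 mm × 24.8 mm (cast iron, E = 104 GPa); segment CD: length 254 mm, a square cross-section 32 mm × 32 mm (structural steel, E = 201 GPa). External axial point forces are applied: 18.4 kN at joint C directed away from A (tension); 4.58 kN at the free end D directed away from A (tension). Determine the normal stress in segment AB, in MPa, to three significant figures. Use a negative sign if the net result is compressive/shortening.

Internal axial forces (sectioning from the free end, tension +): N_CD = 4.58 kN, N_BC = 22.98 kN, N_AB = 22.98 kN.
σ_AB = N_AB/A_AB = 22980/4420 = 5.199 MPa.

5.20 MPa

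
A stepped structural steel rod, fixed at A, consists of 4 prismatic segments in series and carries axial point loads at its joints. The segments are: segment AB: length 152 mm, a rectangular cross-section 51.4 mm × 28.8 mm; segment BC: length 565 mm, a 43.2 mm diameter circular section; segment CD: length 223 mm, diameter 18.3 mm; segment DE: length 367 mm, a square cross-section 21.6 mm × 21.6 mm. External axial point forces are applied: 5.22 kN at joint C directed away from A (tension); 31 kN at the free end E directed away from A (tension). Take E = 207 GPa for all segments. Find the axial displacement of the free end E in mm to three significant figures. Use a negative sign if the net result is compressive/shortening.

Internal axial forces (sectioning from the free end, tension +): N_DE = 31 kN, N_CD = 31 kN, N_BC = 36.22 kN, N_AB = 36.22 kN.
A_AB = 1480 mm².
A_BC = 1466 mm².
A_CD = 263 mm².
A_DE = 466.6 mm².
δ_AB = 36220·152/(1480·207000) = 0.01797 mm
δ_BC = 36220·565/(1466·207000) = 0.06745 mm
δ_CD = 31000·223/(263·207000) = 0.127 mm
δ_DE = 31000·367/(466.6·207000) = 0.1178 mm
δ = Σδ_i = 0.3302 mm.

0.330 mm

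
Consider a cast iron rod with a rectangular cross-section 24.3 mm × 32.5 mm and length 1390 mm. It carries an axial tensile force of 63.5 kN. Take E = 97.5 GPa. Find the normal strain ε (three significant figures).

8.25e-04

A = 789.8 mm².
σ = N/A = 80.41 MPa; ε = σ/E = 80.41/97500 = 8.247e-04.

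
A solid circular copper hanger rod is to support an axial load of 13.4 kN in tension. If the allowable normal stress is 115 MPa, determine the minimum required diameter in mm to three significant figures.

12.2 mm

Required area A ≥ P/σ_allow = 13400/115 = 116.5 mm².
For a solid circular section, d ≥ √(4A/π) = 12.18 mm.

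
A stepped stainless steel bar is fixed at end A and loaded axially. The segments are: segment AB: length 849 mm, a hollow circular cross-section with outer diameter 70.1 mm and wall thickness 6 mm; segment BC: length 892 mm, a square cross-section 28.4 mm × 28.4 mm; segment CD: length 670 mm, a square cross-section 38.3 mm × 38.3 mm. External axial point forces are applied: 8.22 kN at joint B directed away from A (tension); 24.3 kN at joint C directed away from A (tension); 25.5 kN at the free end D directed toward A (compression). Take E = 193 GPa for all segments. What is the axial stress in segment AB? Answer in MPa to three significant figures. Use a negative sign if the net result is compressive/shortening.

5.81 MPa

Internal axial forces (sectioning from the free end, tension +): N_CD = -25.5 kN, N_BC = -1.2 kN, N_AB = 7.02 kN.
A_AB = 1208 mm².
σ_AB = N_AB/A_AB = 7020/1208 = 5.81 MPa.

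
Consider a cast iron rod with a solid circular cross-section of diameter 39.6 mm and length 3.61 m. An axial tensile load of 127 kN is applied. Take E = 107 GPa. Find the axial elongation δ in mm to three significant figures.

3.48 mm

A = 1232 mm².
δ_mech = NL/(AE) = 127000·3610/(1232·107000) = 3.479 mm.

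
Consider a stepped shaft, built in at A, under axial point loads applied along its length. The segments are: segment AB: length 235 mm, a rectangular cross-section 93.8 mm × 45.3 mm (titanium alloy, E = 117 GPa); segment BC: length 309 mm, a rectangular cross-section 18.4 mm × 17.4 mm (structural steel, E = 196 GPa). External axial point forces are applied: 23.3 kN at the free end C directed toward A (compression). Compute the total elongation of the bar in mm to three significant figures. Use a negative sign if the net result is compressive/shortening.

-0.126 mm

Internal axial forces (sectioning from the free end, tension +): N_BC = -23.3 kN, N_AB = -23.3 kN.
A_AB = 4249 mm².
A_BC = 320.2 mm².
δ_AB = -23300·235/(4249·117000) = -0.01101 mm
δ_BC = -23300·309/(320.2·196000) = -0.1147 mm
δ = Σδ_i = -0.1257 mm.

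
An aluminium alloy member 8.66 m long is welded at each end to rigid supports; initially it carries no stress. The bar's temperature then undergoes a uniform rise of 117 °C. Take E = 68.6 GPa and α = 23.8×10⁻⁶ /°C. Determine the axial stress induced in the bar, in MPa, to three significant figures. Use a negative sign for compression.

Free thermal expansion αLΔT = 23.8e-6 · 8660 · 117 = 24.11 mm.
The walls impose strain ε = −(24.11)/8660 = -2.7846e-03; σ = Eε = 68600 · -2.7846e-03 = -191 MPa.

-191 MPa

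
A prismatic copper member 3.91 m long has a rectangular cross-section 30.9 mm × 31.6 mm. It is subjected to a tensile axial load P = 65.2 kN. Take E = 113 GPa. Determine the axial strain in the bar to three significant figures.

A = 976.4 mm².
σ = N/A = 66.77 MPa; ε = σ/E = 66.77/113000 = 5.909e-04.

5.91e-04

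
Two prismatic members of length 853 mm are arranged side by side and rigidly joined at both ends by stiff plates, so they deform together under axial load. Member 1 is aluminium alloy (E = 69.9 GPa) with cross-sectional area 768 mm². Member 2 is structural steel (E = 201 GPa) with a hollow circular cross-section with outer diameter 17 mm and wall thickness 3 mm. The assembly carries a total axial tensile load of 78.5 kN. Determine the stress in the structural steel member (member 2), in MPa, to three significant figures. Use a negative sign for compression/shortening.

A_2 = 131.9 mm².
Equal strain + equilibrium ⇒ each member carries load in proportion to AE: A₁E₁ = 53680000 N, A₂E₂ = 26520000 N, ΣAE = 80200000 N.
σ₂ = P·E₂/ΣAE = 78500·201000/80200000 = 196.7 MPa.

197 MPa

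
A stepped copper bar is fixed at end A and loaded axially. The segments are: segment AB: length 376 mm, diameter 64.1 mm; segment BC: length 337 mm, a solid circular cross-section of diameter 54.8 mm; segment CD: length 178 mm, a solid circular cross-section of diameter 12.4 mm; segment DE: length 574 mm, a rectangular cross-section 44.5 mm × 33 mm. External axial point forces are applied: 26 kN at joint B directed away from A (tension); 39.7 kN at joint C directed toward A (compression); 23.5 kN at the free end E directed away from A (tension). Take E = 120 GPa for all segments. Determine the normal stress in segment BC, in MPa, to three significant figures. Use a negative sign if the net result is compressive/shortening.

-6.87 MPa

Internal axial forces (sectioning from the free end, tension +): N_DE = 23.5 kN, N_CD = 23.5 kN, N_BC = -16.2 kN, N_AB = 9.8 kN.
A_BC = 2359 mm².
σ_BC = N_BC/A_BC = -16200/2359 = -6.869 MPa.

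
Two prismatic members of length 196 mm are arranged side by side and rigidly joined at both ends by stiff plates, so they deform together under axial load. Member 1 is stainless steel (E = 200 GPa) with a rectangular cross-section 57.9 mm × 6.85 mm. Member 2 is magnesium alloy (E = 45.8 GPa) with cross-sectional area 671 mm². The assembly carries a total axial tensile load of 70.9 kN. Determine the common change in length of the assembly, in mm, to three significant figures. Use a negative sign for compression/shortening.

A_1 = 396.6 mm².
Equal strain + equilibrium ⇒ each member carries load in proportion to AE: A₁E₁ = 79320000 N, A₂E₂ = 30730000 N, ΣAE = 110100000 N.
δ = PL/ΣAE = 70900·196/110100000 = 0.1263 mm.

0.126 mm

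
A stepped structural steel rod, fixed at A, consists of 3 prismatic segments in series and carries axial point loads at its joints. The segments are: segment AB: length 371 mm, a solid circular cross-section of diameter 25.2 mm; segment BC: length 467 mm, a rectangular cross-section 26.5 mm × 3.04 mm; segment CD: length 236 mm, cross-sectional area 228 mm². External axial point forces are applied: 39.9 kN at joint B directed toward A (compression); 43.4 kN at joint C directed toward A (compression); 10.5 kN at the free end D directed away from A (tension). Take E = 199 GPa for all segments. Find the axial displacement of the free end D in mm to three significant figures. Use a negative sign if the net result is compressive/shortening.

-1.18 mm

Internal axial forces (sectioning from the free end, tension +): N_CD = 10.5 kN, N_BC = -32.9 kN, N_AB = -72.8 kN.
A_AB = 498.8 mm².
A_BC = 80.56 mm².
δ_AB = -72800·371/(498.8·199000) = -0.2721 mm
δ_BC = -32900·467/(80.56·199000) = -0.9584 mm
δ_CD = 10500·236/(228·199000) = 0.05462 mm
δ = Σδ_i = -1.176 mm.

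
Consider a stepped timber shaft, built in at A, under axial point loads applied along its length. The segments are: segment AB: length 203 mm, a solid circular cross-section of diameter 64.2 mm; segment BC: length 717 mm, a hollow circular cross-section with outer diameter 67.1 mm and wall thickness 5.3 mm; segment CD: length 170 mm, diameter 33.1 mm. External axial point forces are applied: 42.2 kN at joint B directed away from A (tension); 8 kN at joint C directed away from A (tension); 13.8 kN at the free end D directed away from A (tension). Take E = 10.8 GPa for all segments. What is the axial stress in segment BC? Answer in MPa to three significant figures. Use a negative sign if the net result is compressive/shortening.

21.2 MPa

Internal axial forces (sectioning from the free end, tension +): N_CD = 13.8 kN, N_BC = 21.8 kN, N_AB = 64 kN.
A_BC = 1029 mm².
σ_BC = N_BC/A_BC = 21800/1029 = 21.19 MPa.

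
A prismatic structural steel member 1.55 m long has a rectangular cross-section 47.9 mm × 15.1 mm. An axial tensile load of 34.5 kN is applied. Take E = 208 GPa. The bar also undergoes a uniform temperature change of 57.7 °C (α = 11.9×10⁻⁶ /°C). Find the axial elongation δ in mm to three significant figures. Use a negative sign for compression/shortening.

1.42 mm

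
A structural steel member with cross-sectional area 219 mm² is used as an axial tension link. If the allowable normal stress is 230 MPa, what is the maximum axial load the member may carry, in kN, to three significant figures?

50.4 kN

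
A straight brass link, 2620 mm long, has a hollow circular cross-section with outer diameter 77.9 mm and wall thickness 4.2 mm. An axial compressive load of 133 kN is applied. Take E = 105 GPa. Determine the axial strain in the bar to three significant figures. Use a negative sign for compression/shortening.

A = 972.4 mm².
σ = N/A = -136.8 MPa; ε = σ/E = -136.8/105000 = -1.303e-03.

-0.00130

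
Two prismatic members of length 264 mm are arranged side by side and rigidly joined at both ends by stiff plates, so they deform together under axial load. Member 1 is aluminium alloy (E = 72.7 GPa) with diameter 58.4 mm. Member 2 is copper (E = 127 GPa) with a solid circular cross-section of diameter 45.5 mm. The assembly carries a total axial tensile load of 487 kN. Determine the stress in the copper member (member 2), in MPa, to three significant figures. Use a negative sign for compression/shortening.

154 MPa

A_1 = 2679 mm².
A_2 = 1626 mm².
Equal strain + equilibrium ⇒ each member carries load in proportion to AE: A₁E₁ = 194700000 N, A₂E₂ = 206500000 N, ΣAE = 401200000 N.
σ₂ = P·E₂/ΣAE = 487000·127000/401200000 = 154.1 MPa.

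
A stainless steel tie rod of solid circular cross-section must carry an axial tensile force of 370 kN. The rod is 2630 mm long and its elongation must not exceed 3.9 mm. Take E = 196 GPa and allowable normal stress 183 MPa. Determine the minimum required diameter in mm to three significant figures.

Required area A ≥ P/σ_allow = 370000/183 = 2022 mm².
For a solid circular section, d ≥ √(4A/π) = 50.74 mm.
Elongation limit: A ≥ PL/(Eδ_allow) = 370000·2630/(196000·3.9) = 1273 mm² ⇒ d ≥ 40.26 mm.
The stress limit governs.

50.7 mm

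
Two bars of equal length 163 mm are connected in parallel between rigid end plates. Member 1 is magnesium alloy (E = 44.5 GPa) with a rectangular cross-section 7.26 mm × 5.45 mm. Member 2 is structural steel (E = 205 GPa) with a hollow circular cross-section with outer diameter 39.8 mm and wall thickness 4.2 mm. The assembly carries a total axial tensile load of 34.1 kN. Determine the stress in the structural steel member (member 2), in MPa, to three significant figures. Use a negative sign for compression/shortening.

71.3 MPa

A_1 = 39.57 mm².
A_2 = 469.7 mm².
Equal strain + equilibrium ⇒ each member carries load in proportion to AE: A₁E₁ = 1761000 N, A₂E₂ = 96290000 N, ΣAE = 98060000 N.
σ₂ = P·E₂/ΣAE = 34100·205000/98060000 = 71.29 MPa.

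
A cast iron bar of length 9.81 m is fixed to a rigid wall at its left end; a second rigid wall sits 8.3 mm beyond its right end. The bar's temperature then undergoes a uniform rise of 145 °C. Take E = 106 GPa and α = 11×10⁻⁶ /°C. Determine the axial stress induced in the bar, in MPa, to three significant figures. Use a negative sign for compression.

Free thermal expansion αLΔT = 11e-6 · 9810 · 145 = 15.65 mm.
The walls engage after the gap closes; constrained expansion = 15.65 − 8.3 = 7.347 mm.
The walls impose strain ε = −(7.347)/9810 = -7.4892e-04; σ = Eε = 106000 · -7.4892e-04 = -79.39 MPa.

-79.4 MPa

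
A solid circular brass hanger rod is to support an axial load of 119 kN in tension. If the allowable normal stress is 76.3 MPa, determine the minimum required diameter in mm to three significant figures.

Required area A ≥ P/σ_allow = 119000/76.3 = 1560 mm².
For a solid circular section, d ≥ √(4A/π) = 44.56 mm.

44.6 mm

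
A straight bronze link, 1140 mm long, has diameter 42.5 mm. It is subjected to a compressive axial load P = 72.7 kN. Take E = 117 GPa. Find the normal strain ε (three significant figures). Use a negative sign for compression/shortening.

A = 1419 mm².
σ = N/A = -51.25 MPa; ε = σ/E = -51.25/117000 = -4.380e-04.

-4.38e-04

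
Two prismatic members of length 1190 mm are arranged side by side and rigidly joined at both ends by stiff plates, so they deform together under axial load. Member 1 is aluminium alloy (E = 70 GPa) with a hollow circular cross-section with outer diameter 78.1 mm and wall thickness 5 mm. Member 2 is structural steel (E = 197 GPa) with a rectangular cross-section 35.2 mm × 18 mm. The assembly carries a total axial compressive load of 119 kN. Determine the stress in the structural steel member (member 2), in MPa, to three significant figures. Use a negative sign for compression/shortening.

A_1 = 1148 mm².
A_2 = 633.6 mm².
Equal strain + equilibrium ⇒ each member carries load in proportion to AE: A₁E₁ = 80380000 N, A₂E₂ = 124800000 N, ΣAE = 205200000 N.
σ₂ = P·E₂/ΣAE = -119000·197000/205200000 = -114.2 MPa.

-114 MPa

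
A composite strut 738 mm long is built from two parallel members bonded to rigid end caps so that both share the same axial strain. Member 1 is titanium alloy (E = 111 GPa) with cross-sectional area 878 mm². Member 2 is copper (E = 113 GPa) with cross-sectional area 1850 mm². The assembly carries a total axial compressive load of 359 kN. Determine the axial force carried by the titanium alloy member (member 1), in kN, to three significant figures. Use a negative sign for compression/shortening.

Equal strain + equilibrium ⇒ each member carries load in proportion to AE: A₁E₁ = 97460000 N, A₂E₂ = 209000000 N, ΣAE = 306500000 N.
F₁ = P·A₁E₁/ΣAE = -359000·97460000/306500000 = -114100 N.

-114 kN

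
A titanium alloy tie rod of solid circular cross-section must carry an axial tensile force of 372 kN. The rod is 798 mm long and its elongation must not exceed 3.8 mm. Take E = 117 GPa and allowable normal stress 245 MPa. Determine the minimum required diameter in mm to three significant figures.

44.0 mm

Required area A ≥ P/σ_allow = 372000/245 = 1518 mm².
For a solid circular section, d ≥ √(4A/π) = 43.97 mm.
Elongation limit: A ≥ PL/(Eδ_allow) = 372000·798/(117000·3.8) = 667.7 mm² ⇒ d ≥ 29.16 mm.
The stress limit governs.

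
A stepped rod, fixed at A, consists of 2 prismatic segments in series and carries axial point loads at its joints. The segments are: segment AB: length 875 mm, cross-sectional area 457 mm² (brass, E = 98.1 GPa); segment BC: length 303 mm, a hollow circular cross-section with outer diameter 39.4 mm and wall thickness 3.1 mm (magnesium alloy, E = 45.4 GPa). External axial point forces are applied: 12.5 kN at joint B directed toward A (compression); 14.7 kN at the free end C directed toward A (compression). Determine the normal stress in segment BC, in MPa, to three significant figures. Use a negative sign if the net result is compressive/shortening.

-41.6 MPa

Internal axial forces (sectioning from the free end, tension +): N_BC = -14.7 kN, N_AB = -27.2 kN.
A_BC = 353.5 mm².
σ_BC = N_BC/A_BC = -14700/353.5 = -41.58 MPa.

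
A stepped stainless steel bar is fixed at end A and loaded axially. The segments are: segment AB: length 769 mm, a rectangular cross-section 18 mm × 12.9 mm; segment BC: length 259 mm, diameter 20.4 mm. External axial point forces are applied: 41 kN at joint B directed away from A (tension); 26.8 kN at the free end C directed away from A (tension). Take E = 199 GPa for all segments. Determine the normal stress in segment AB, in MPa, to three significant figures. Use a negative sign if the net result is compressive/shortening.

Internal axial forces (sectioning from the free end, tension +): N_BC = 26.8 kN, N_AB = 67.8 kN.
A_AB = 232.2 mm².
σ_AB = N_AB/A_AB = 67800/232.2 = 292 MPa.

292 MPa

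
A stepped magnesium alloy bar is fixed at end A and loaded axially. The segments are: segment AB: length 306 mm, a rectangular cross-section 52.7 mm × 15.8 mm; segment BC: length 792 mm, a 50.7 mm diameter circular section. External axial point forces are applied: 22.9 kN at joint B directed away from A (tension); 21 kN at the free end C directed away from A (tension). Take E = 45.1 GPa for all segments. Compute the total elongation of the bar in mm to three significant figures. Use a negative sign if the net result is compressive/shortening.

0.540 mm

Internal axial forces (sectioning from the free end, tension +): N_BC = 21 kN, N_AB = 43.9 kN.
A_AB = 832.7 mm².
A_BC = 2019 mm².
δ_AB = 43900·306/(832.7·45100) = 0.3577 mm
δ_BC = 21000·792/(2019·45100) = 0.1827 mm
δ = Σδ_i = 0.5404 mm.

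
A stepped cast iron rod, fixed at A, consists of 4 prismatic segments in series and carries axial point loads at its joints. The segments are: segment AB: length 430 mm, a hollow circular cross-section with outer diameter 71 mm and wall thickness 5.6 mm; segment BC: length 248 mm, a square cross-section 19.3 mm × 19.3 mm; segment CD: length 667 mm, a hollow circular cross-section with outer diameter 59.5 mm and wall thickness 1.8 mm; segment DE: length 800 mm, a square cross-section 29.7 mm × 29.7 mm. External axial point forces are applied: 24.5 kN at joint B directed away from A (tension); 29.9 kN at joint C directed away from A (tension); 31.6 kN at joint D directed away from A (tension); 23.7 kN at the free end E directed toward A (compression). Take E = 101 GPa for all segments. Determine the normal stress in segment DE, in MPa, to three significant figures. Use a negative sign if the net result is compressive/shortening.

Internal axial forces (sectioning from the free end, tension +): N_DE = -23.7 kN, N_CD = 7.9 kN, N_BC = 37.8 kN, N_AB = 62.3 kN.
A_DE = 882.1 mm².
σ_DE = N_DE/A_DE = -23700/882.1 = -26.87 MPa.

-26.9 MPa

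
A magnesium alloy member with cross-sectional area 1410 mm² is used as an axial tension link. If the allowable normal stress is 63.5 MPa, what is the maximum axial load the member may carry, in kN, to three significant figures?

89.5 kN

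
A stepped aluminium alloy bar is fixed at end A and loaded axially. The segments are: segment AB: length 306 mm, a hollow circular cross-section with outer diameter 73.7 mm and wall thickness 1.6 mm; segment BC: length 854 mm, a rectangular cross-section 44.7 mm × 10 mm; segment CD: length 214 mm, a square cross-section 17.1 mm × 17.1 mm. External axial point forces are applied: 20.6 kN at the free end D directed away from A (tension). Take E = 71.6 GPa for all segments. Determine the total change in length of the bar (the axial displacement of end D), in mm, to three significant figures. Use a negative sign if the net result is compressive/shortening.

1.00 mm

Internal axial forces (sectioning from the free end, tension +): N_CD = 20.6 kN, N_BC = 20.6 kN, N_AB = 20.6 kN.
A_AB = 362.4 mm².
A_BC = 447 mm².
A_CD = 292.4 mm².
δ_AB = 20600·306/(362.4·71600) = 0.2429 mm
δ_BC = 20600·854/(447·71600) = 0.5497 mm
δ_CD = 20600·214/(292.4·71600) = 0.2106 mm
δ = Σδ_i = 1.003 mm.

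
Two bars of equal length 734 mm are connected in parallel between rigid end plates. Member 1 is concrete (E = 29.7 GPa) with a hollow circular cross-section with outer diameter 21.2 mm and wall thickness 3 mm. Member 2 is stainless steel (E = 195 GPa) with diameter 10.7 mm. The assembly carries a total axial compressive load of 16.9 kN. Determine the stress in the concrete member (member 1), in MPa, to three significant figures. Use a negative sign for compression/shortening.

-22.2 MPa

A_1 = 171.5 mm².
A_2 = 89.92 mm².
Equal strain + equilibrium ⇒ each member carries load in proportion to AE: A₁E₁ = 5094000 N, A₂E₂ = 17530000 N, ΣAE = 22630000 N.
σ₁ = P·E₁/ΣAE = -16900·29700/22630000 = -22.18 MPa.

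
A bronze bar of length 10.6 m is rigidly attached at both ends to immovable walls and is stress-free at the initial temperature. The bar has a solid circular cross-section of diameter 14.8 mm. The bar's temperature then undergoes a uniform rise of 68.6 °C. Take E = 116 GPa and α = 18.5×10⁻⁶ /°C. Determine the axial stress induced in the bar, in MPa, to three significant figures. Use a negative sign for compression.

-147 MPa

Free thermal expansion αLΔT = 18.5e-6 · 10600 · 68.6 = 13.45 mm.
The walls impose strain ε = −(13.45)/10600 = -1.2691e-03; σ = Eε = 116000 · -1.2691e-03 = -147.2 MPa.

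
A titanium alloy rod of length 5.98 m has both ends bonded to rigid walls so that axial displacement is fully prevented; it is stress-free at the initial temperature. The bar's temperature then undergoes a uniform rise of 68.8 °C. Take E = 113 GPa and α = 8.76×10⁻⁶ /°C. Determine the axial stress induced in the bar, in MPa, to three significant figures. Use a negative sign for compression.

Free thermal expansion αLΔT = 8.76e-6 · 5980 · 68.8 = 3.604 mm.
The walls impose strain ε = −(3.604)/5980 = -6.0269e-04; σ = Eε = 113000 · -6.0269e-04 = -68.1 MPa.

-68.1 MPa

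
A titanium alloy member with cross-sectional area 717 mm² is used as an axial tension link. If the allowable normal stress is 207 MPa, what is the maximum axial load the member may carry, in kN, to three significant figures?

148 kN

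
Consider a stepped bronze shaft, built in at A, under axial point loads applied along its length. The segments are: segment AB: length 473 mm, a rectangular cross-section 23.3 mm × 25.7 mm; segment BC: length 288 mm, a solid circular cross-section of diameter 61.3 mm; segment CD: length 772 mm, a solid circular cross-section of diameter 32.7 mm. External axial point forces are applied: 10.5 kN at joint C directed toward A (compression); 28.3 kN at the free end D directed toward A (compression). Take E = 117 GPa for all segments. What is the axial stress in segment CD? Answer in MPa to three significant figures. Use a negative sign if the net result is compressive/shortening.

Internal axial forces (sectioning from the free end, tension +): N_CD = -28.3 kN, N_BC = -38.8 kN, N_AB = -38.8 kN.
A_CD = 839.8 mm².
σ_CD = N_CD/A_CD = -28300/839.8 = -33.7 MPa.

-33.7 MPa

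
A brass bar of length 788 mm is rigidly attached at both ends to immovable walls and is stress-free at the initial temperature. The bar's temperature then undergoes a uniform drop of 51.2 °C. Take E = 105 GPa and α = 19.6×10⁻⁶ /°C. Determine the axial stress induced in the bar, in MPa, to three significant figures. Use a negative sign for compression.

Free thermal expansion αLΔT = 19.6e-6 · 788 · -51.2 = -0.7908 mm.
The walls impose strain ε = −(-0.7908)/788 = 1.0035e-03; σ = Eε = 105000 · 1.0035e-03 = 105.4 MPa.

105 MPa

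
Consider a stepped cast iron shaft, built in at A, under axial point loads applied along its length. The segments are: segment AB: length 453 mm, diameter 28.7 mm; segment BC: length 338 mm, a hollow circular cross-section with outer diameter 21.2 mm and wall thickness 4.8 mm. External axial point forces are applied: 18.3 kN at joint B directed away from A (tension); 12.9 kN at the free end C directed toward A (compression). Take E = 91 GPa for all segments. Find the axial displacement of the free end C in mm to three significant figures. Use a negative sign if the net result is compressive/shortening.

-0.152 mm

Internal axial forces (sectioning from the free end, tension +): N_BC = -12.9 kN, N_AB = 5.4 kN.
A_AB = 646.9 mm².
A_BC = 247.3 mm².
δ_AB = 5400·453/(646.9·91000) = 0.04155 mm
δ_BC = -12900·338/(247.3·91000) = -0.1937 mm
δ = Σδ_i = -0.1522 mm.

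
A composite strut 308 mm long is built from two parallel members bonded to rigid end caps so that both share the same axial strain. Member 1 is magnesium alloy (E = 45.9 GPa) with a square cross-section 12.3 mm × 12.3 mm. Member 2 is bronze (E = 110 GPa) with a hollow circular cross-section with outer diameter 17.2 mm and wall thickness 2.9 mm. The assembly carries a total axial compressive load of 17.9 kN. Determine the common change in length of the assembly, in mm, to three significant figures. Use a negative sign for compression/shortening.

A_1 = 151.3 mm².
A_2 = 130.3 mm².
Equal strain + equilibrium ⇒ each member carries load in proportion to AE: A₁E₁ = 6944000 N, A₂E₂ = 14330000 N, ΣAE = 21280000 N.
δ = PL/ΣAE = -17900·308/21280000 = -0.2591 mm.

-0.259 mm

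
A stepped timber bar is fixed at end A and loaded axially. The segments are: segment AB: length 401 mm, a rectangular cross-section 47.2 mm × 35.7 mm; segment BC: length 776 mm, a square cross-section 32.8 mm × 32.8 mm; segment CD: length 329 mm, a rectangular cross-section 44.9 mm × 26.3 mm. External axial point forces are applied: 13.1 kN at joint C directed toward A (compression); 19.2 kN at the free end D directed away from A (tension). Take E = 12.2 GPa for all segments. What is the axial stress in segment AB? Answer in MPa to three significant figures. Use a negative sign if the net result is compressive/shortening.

3.62 MPa

Internal axial forces (sectioning from the free end, tension +): N_CD = 19.2 kN, N_BC = 6.1 kN, N_AB = 6.1 kN.
A_AB = 1685 mm².
σ_AB = N_AB/A_AB = 6100/1685 = 3.62 MPa.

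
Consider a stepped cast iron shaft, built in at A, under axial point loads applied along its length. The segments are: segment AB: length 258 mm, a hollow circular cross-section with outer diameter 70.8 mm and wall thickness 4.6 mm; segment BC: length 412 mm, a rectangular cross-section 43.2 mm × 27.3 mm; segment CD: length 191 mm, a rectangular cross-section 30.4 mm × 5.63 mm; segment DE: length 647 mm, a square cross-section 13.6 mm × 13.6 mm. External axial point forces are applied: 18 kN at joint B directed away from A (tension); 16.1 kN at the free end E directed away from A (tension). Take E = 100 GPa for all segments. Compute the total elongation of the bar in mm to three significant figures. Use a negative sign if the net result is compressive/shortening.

0.891 mm

Internal axial forces (sectioning from the free end, tension +): N_DE = 16.1 kN, N_CD = 16.1 kN, N_BC = 16.1 kN, N_AB = 34.1 kN.
A_AB = 956.7 mm².
A_BC = 1179 mm².
A_CD = 171.2 mm².
A_DE = 185 mm².
δ_AB = 34100·258/(956.7·100000) = 0.09196 mm
δ_BC = 16100·412/(1179·100000) = 0.05624 mm
δ_CD = 16100·191/(171.2·100000) = 0.1797 mm
δ_DE = 16100·647/(185·100000) = 0.5632 mm
δ = Σδ_i = 0.8911 mm.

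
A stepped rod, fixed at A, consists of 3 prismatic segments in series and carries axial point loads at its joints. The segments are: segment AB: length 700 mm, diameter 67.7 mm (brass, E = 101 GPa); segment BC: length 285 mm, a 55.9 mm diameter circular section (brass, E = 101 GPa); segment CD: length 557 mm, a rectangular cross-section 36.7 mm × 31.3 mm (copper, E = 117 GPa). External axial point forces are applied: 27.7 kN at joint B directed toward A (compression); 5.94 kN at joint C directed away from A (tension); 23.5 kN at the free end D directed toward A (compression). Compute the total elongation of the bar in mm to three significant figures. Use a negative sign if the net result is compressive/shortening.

Internal axial forces (sectioning from the free end, tension +): N_CD = -23.5 kN, N_BC = -17.56 kN, N_AB = -45.26 kN.
A_AB = 3600 mm².
A_BC = 2454 mm².
A_CD = 1149 mm².
δ_AB = -45260·700/(3600·101000) = -0.08714 mm
δ_BC = -17560·285/(2454·101000) = -0.02019 mm
δ_CD = -23500·557/(1149·117000) = -0.09739 mm
δ = Σδ_i = -0.2047 mm.

-0.205 mm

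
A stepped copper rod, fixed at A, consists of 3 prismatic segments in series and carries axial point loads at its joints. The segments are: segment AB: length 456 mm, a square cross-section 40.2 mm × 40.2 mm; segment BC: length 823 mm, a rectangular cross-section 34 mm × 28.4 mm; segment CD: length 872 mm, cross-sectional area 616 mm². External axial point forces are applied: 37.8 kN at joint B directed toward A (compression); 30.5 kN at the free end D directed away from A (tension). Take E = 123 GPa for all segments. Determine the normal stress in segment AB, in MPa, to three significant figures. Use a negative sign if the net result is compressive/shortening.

-4.52 MPa

Internal axial forces (sectioning from the free end, tension +): N_CD = 30.5 kN, N_BC = 30.5 kN, N_AB = -7.3 kN.
A_AB = 1616 mm².
σ_AB = N_AB/A_AB = -7300/1616 = -4.517 MPa.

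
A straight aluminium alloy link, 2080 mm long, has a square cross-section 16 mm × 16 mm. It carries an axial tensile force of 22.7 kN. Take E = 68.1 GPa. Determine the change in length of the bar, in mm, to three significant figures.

2.71 mm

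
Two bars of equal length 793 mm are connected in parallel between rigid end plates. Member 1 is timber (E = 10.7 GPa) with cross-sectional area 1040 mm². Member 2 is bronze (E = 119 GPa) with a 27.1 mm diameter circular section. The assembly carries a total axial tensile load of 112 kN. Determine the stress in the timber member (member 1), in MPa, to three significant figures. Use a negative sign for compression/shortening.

A_2 = 576.8 mm².
Equal strain + equilibrium ⇒ each member carries load in proportion to AE: A₁E₁ = 11130000 N, A₂E₂ = 68640000 N, ΣAE = 79770000 N.
σ₁ = P·E₁/ΣAE = 112000·10700/79770000 = 15.02 MPa.

15.0 MPa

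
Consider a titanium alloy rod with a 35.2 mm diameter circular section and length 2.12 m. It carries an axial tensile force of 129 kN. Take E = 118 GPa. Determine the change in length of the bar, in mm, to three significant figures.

2.38 mm

A = 973.1 mm².
δ_mech = NL/(AE) = 129000·2120/(973.1·118000) = 2.382 mm.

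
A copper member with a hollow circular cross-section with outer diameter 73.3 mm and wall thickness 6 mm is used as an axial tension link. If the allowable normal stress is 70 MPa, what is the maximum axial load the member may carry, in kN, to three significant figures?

A = 1269 mm².
P_max = σ_allow · A = 70 · 1269 = 88800 N = 88.8 kN.

88.8 kN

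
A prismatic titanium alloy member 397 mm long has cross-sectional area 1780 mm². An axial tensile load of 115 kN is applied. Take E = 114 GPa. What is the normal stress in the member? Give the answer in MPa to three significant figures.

64.6 MPa

σ = N/A = 115000/1780 = 64.61 MPa.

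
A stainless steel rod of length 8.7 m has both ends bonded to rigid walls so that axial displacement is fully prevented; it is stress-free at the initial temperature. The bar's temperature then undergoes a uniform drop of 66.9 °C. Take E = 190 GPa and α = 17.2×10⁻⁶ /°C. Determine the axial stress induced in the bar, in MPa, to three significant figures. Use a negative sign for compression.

219 MPa

Free thermal expansion αLΔT = 17.2e-6 · 8700 · -66.9 = -10.01 mm.
The walls impose strain ε = −(-10.01)/8700 = 1.1507e-03; σ = Eε = 190000 · 1.1507e-03 = 218.6 MPa.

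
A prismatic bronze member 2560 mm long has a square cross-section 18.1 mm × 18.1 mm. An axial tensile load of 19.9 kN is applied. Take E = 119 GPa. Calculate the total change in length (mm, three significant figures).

1.31 mm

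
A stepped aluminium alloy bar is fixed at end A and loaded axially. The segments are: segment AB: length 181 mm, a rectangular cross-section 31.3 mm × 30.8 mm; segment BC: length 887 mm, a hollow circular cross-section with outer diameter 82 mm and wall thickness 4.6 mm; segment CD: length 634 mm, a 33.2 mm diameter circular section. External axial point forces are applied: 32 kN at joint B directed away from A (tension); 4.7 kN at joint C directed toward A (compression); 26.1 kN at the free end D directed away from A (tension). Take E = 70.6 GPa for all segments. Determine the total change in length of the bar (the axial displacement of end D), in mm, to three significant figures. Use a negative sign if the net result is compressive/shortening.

0.653 mm

Internal axial forces (sectioning from the free end, tension +): N_CD = 26.1 kN, N_BC = 21.4 kN, N_AB = 53.4 kN.
A_AB = 964 mm².
A_BC = 1119 mm².
A_CD = 865.7 mm².
δ_AB = 53400·181/(964·70600) = 0.142 mm
δ_BC = 21400·887/(1119·70600) = 0.2404 mm
δ_CD = 26100·634/(865.7·70600) = 0.2707 mm
δ = Σδ_i = 0.6531 mm.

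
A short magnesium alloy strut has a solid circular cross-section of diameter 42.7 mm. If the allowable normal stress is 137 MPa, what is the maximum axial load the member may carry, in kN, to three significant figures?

A = 1432 mm².
P_max = σ_allow · A = 137 · 1432 = 196200 N = 196.2 kN.

196 kN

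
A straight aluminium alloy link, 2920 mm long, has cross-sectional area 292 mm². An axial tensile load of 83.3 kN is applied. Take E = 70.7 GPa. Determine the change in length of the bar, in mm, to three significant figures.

11.8 mm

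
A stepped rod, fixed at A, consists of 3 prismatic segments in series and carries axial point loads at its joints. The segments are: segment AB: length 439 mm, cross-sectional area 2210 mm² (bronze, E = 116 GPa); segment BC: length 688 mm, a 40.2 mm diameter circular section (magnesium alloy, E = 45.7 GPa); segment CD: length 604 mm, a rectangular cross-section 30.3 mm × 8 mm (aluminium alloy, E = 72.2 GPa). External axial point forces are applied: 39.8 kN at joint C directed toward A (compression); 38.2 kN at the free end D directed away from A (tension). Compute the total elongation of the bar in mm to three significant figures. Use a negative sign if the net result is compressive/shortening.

Internal axial forces (sectioning from the free end, tension +): N_CD = 38.2 kN, N_BC = -1.6 kN, N_AB = -1.6 kN.
A_BC = 1269 mm².
A_CD = 242.4 mm².
δ_AB = -1600·439/(2210·116000) = -0.00274 mm
δ_BC = -1600·688/(1269·45700) = -0.01898 mm
δ_CD = 38200·604/(242.4·72200) = 1.318 mm
δ = Σδ_i = 1.297 mm.

1.30 mm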